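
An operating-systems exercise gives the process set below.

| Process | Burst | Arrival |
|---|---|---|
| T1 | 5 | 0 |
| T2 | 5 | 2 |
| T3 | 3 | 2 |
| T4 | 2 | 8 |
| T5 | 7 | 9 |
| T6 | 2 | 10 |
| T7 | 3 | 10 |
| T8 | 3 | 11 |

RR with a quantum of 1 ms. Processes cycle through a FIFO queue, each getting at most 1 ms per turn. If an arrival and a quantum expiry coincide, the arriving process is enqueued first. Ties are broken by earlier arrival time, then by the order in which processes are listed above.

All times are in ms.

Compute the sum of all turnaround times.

110

Gantt: | T1 0-2 | T2 2-3 | T3 3-4 | T1 4-5 | T2 5-6 | T3 6-7 | T1 7-8 | T2 8-9 | T3 9-10 | T4 10-11 | T1 11-12 | T5 12-13 | T2 13-14 | T6 14-15 | T7 15-16 | T8 16-17 | T4 17-18 | T5 18-19 | T2 19-20 | T6 20-21 | T7 21-22 | T8 22-23 | T5 23-24 | T7 24-25 | T8 25-26 | T5 26-30 |
Completion: T1=12  T2=20  T3=10  T4=18  T5=30  T6=21  T7=25  T8=26
Turnaround = completion − arrival: T1=12, T2=18, T3=8, T4=10, T5=21, T6=11, T7=15, T8=15
Total turnaround = 12 + 18 + 8 + 10 + 21 + 11 + 15 + 15 = 110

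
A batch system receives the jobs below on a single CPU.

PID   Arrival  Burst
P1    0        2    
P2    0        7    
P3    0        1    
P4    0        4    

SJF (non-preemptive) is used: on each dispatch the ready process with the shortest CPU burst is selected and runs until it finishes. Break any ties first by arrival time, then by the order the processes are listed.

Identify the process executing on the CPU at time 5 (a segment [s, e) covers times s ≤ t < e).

Timeline: | P3 0-1 | P1 1-3 | P4 3-7 | P2 7-14 |
Completion: P1=3  P2=14  P3=1  P4=7
Turnaround (C−A): P1=3  P2=14  P3=1  P4=7

P4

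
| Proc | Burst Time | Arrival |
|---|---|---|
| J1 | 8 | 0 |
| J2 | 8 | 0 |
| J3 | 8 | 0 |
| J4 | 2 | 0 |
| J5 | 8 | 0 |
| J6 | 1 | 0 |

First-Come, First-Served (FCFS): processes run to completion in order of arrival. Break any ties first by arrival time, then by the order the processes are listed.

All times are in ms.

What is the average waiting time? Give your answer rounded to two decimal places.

18.00

Schedule: | J1 0-8 | J2 8-16 | J3 16-24 | J4 24-26 | J5 26-34 | J6 34-35 |
Completion: J1=8  J2=16  J3=24  J4=26  J5=34  J6=35
Turnaround (C−A): J1=8  J2=16  J3=24  J4=26  J5=34  J6=35
Waiting times: J1=0, J2=8, J3=16, J4=24, J5=26, J6=34
Average waiting = (0+8+16+24+26+34) / 6 = 108/6 = 18.00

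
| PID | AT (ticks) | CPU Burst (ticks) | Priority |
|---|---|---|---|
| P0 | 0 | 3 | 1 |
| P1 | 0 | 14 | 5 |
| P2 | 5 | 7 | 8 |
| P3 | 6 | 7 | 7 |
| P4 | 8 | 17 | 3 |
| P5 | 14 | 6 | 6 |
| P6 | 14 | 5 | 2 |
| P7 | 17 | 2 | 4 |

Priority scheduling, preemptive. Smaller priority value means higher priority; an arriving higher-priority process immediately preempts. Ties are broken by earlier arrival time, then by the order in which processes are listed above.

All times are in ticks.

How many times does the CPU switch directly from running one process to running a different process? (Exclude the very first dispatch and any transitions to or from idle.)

9

Timeline: | P0 0-3 | P1 3-8 | P4 8-14 | P6 14-19 | P4 19-30 | P7 30-32 | P1 32-41 | P5 41-47 | P3 47-54 | P2 54-61 |
Completion: P0=3  P1=41  P2=61  P3=54  P4=30  P5=47  P6=19  P7=32
Turnaround (C−A): P0=3  P1=41  P2=56  P3=48  P4=22  P5=33  P6=5  P7=15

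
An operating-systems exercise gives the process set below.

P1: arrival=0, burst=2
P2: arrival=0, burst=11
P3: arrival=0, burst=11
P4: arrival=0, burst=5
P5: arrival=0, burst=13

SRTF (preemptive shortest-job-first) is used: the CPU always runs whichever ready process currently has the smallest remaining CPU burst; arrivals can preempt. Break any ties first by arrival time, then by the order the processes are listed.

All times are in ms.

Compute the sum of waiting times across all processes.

Gantt: | P1 0-2 | P4 2-7 | P2 7-18 | P3 18-29 | P5 29-42 |
Completion: P1=2  P2=18  P3=29  P4=7  P5=42
Turnaround (C−A): P1=2  P2=18  P3=29  P4=7  P5=42
Waiting = turnaround − burst: P1=0, P2=7, P3=18, P4=2, P5=29
Total waiting = 0 + 7 + 18 + 2 + 29 = 56

56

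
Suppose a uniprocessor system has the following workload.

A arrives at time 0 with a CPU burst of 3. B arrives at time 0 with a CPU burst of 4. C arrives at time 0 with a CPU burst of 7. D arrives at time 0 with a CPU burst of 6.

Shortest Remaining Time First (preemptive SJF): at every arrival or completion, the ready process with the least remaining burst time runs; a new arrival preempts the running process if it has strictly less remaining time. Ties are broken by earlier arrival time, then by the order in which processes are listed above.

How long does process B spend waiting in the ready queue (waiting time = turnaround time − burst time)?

3

Timeline: | A 0-3 | B 3-7 | D 7-13 | C 13-20 |
Completion: A=3  B=7  C=20  D=13
Turnaround (C−A): A=3  B=7  C=20  D=13
Waiting(B) = turnaround − burst = 7 − 4 = 3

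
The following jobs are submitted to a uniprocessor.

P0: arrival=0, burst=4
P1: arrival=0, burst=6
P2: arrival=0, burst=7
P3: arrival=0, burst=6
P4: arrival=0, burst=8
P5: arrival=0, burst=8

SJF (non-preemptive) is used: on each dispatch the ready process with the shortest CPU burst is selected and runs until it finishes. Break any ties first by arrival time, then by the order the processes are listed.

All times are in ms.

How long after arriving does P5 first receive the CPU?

31

Gantt: | P0 0-4 | P1 4-10 | P3 10-16 | P2 16-23 | P4 23-31 | P5 31-39 |
Completion: P0=4  P1=10  P2=23  P3=16  P4=31  P5=39
Turnaround (C−A): P0=4  P1=10  P2=23  P3=16  P4=31  P5=39
Response(P5) = first start − arrival = 31 − 0 = 31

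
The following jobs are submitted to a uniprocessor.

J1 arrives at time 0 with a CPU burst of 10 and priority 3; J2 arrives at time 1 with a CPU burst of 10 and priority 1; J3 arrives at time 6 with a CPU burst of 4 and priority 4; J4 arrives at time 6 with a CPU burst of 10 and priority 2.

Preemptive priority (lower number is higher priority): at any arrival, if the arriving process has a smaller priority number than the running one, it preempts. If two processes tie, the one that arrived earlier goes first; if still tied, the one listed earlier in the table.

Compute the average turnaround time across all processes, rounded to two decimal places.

20.75

Schedule: | J1 0-1 | J2 1-11 | J4 11-21 | J1 21-30 | J3 30-34 |
Completion: J1=30  J2=11  J3=34  J4=21
Turnaround (C−A): J1=30  J2=10  J3=28  J4=15
Turnaround times: J1=30, J2=10, J3=28, J4=15
Average turnaround = (30+10+28+15) / 4 = 83/4 = 20.75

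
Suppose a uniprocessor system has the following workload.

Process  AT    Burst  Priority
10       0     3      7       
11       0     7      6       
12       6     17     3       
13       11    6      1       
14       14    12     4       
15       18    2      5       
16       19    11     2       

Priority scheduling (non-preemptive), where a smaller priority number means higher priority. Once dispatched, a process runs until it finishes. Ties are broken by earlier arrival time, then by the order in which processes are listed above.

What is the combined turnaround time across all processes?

Schedule: | 11 0-7 | 12 7-24 | 13 24-30 | 16 30-41 | 14 41-53 | 15 53-55 | 10 55-58 |
Completion: 10=58  11=7  12=24  13=30  14=53  15=55  16=41
Turnaround = completion − arrival: 10=58, 11=7, 12=18, 13=19, 14=39, 15=37, 16=22
Total turnaround = 58 + 7 + 18 + 19 + 39 + 37 + 22 = 200

200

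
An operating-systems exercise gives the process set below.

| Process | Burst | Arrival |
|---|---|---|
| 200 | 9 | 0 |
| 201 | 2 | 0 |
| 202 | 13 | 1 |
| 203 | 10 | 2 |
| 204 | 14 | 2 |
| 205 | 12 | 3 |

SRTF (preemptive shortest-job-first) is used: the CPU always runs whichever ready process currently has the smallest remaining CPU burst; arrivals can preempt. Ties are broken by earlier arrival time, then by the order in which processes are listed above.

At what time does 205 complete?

Schedule: | 201 0-2 | 200 2-11 | 203 11-21 | 205 21-33 | 202 33-46 | 204 46-60 |
Completion: 200=11  201=2  202=46  203=21  204=60  205=33
Turnaround (C−A): 200=11  201=2  202=45  203=19  204=58  205=30

33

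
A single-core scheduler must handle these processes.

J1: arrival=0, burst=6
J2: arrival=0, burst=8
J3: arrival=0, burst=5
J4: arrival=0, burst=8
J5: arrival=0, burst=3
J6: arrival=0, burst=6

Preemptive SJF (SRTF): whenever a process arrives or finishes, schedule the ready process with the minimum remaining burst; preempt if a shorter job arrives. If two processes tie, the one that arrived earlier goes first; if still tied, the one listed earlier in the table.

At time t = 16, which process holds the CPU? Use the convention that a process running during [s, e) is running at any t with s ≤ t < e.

J6

Timeline: | J5 0-3 | J3 3-8 | J1 8-14 | J6 14-20 | J2 20-28 | J4 28-36 |
Completion: J1=14  J2=28  J3=8  J4=36  J5=3  J6=20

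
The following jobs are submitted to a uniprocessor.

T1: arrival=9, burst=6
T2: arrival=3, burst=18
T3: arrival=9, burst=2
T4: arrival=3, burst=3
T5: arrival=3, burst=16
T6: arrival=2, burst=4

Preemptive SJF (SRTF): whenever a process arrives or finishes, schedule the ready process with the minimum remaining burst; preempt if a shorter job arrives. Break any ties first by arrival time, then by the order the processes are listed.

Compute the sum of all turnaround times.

98

Gantt: | idle 0-2 | T6 2-6 | T4 6-9 | T3 9-11 | T1 11-17 | T5 17-33 | T2 33-51 |
Completion: T1=17  T2=51  T3=11  T4=9  T5=33  T6=6
Turnaround (C−A): T1=8  T2=48  T3=2  T4=6  T5=30  T6=4
Turnaround = completion − arrival: T1=8, T2=48, T3=2, T4=6, T5=30, T6=4
Total turnaround = 8 + 48 + 2 + 6 + 30 + 4 = 98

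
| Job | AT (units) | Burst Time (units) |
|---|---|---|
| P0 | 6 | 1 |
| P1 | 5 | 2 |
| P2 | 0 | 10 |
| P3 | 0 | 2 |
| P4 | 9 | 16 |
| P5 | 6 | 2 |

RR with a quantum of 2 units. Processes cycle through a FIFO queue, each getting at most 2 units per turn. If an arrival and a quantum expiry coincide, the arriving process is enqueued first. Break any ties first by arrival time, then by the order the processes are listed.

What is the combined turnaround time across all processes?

Gantt: | P2 0-2 | P3 2-4 | P2 4-6 | P1 6-8 | P0 8-9 | P5 9-11 | P2 11-13 | P4 13-15 | P2 15-17 | P4 17-19 | P2 19-21 | P4 21-33 |
Completion: P0=9  P1=8  P2=21  P3=4  P4=33  P5=11
Turnaround (C−A): P0=3  P1=3  P2=21  P3=4  P4=24  P5=5
Turnaround = completion − arrival: P0=3, P1=3, P2=21, P3=4, P4=24, P5=5
Total turnaround = 3 + 3 + 21 + 4 + 24 + 5 = 60

60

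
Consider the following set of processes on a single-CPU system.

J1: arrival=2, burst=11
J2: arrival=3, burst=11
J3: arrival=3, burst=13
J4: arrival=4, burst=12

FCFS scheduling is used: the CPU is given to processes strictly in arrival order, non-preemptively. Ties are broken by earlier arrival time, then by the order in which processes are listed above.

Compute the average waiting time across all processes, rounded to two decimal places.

16.00

Schedule: | idle 0-2 | J1 2-13 | J2 13-24 | J3 24-37 | J4 37-49 |
Completion: J1=13  J2=24  J3=37  J4=49
Turnaround (C−A): J1=11  J2=21  J3=34  J4=45
Waiting times: J1=0, J2=10, J3=21, J4=33
Average waiting = (0+10+21+33) / 4 = 64/4 = 16.00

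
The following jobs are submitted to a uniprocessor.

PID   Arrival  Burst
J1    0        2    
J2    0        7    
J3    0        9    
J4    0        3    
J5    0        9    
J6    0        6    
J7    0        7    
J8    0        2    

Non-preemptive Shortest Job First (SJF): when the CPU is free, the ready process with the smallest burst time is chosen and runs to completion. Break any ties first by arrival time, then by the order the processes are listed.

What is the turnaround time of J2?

20

Gantt: | J1 0-2 | J8 2-4 | J4 4-7 | J6 7-13 | J2 13-20 | J7 20-27 | J3 27-36 | J5 36-45 |
Completion: J1=2  J2=20  J3=36  J4=7  J5=45  J6=13  J7=27  J8=4
Turnaround (C−A): J1=2  J2=20  J3=36  J4=7  J5=45  J6=13  J7=27  J8=4
Turnaround(J2) = completion − arrival = 20 − 0 = 20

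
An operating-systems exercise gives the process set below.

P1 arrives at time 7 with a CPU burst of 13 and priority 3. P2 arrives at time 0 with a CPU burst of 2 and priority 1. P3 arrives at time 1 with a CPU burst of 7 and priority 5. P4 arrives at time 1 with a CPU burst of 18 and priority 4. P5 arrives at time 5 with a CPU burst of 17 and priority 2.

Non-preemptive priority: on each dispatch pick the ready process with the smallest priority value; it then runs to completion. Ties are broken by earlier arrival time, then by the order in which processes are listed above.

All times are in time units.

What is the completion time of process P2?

Gantt: | P2 0-2 | P4 2-20 | P5 20-37 | P1 37-50 | P3 50-57 |
Completion: P1=50  P2=2  P3=57  P4=20  P5=37
Turnaround (C−A): P1=43  P2=2  P3=56  P4=19  P5=32

2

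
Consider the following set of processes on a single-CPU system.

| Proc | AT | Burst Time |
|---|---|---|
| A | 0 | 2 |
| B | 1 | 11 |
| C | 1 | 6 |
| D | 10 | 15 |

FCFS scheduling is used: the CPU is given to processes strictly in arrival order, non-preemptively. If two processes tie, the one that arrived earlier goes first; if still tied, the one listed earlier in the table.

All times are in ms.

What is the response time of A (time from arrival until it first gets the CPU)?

Gantt: | A 0-2 | B 2-13 | C 13-19 | D 19-34 |
Completion: A=2  B=13  C=19  D=34
Turnaround (C−A): A=2  B=12  C=18  D=24
Response(A) = first start − arrival = 0 − 0 = 0

0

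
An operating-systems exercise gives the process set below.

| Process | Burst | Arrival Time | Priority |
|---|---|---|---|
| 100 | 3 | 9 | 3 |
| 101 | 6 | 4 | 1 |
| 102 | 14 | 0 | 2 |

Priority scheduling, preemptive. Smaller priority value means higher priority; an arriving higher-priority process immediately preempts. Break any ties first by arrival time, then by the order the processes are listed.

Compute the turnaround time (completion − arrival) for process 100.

Timeline: | 102 0-4 | 101 4-10 | 102 10-20 | 100 20-23 |
Completion: 100=23  101=10  102=20
Turnaround (C−A): 100=14  101=6  102=20
Turnaround(100) = completion − arrival = 23 − 9 = 14

14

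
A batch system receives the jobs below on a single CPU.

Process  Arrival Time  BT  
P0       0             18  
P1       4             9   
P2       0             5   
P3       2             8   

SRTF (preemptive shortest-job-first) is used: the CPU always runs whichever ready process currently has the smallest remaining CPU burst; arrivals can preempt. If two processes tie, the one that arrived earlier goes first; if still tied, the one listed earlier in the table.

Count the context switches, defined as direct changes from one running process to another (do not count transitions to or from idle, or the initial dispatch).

Timeline: | P2 0-5 | P3 5-13 | P1 13-22 | P0 22-40 |
Completion: P0=40  P1=22  P2=5  P3=13

3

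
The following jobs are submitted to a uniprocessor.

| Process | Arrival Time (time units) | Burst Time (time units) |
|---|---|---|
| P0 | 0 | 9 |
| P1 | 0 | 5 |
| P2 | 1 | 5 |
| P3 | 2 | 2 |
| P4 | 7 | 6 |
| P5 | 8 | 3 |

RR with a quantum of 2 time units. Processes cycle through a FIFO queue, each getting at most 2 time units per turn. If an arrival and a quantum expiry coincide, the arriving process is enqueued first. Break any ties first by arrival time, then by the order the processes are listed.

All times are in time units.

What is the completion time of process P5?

25

Gantt: | P0 0-2 | P1 2-4 | P2 4-6 | P3 6-8 | P0 8-10 | P1 10-12 | P2 12-14 | P4 14-16 | P5 16-18 | P0 18-20 | P1 20-21 | P2 21-22 | P4 22-24 | P5 24-25 | P0 25-27 | P4 27-29 | P0 29-30 |
Completion: P0=30  P1=21  P2=22  P3=8  P4=29  P5=25
Turnaround (C−A): P0=30  P1=21  P2=21  P3=6  P4=22  P5=17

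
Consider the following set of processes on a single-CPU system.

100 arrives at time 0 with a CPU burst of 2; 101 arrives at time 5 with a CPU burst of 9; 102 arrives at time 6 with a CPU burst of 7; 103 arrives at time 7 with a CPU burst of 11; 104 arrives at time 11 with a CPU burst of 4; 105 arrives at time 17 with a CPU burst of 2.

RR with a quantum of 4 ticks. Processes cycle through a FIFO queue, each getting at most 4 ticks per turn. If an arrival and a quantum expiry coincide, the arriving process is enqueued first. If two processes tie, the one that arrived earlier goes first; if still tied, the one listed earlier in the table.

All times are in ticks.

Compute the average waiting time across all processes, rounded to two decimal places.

Gantt: | 100 0-2 | idle 2-5 | 101 5-9 | 102 9-13 | 103 13-17 | 101 17-21 | 104 21-25 | 102 25-28 | 105 28-30 | 103 30-34 | 101 34-35 | 103 35-38 |
Completion: 100=2  101=35  102=28  103=38  104=25  105=30
Turnaround (C−A): 100=2  101=30  102=22  103=31  104=14  105=13
Waiting times: 100=0, 101=21, 102=15, 103=20, 104=10, 105=11
Average waiting = (0+21+15+20+10+11) / 6 = 77/6 = 12.83

12.83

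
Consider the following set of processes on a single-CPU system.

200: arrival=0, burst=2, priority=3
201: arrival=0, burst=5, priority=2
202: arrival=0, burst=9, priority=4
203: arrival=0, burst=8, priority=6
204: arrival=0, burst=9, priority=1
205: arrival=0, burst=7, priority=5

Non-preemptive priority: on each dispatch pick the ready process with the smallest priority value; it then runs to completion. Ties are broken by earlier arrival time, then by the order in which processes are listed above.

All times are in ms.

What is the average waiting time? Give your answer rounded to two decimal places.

16.00

Gantt: | 204 0-9 | 201 9-14 | 200 14-16 | 202 16-25 | 205 25-32 | 203 32-40 |
Completion: 200=16  201=14  202=25  203=40  204=9  205=32
Waiting times: 200=14, 201=9, 202=16, 203=32, 204=0, 205=25
Average waiting = (14+9+16+32+0+25) / 6 = 96/6 = 16.00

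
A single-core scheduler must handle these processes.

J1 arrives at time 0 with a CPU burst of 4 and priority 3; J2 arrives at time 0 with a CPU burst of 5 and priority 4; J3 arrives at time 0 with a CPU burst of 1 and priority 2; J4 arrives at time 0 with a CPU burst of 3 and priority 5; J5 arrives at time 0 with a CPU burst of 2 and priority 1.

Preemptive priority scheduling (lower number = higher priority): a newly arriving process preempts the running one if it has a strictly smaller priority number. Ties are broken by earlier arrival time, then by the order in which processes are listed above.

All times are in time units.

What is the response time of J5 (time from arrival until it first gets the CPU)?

0

Timeline: | J5 0-2 | J3 2-3 | J1 3-7 | J2 7-12 | J4 12-15 |
Completion: J1=7  J2=12  J3=3  J4=15  J5=2
Response(J5) = first start − arrival = 0 − 0 = 0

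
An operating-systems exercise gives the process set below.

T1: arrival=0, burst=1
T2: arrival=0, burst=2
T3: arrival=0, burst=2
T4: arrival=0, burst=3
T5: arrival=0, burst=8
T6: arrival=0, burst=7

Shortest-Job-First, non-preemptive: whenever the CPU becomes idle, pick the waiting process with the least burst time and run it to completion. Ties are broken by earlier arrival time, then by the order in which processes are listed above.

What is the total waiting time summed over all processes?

32

Schedule: | T1 0-1 | T2 1-3 | T3 3-5 | T4 5-8 | T6 8-15 | T5 15-23 |
Completion: T1=1  T2=3  T3=5  T4=8  T5=23  T6=15
Turnaround (C−A): T1=1  T2=3  T3=5  T4=8  T5=23  T6=15
Waiting = turnaround − burst: T1=0, T2=1, T3=3, T4=5, T5=15, T6=8
Total waiting = 0 + 1 + 3 + 5 + 15 + 8 = 32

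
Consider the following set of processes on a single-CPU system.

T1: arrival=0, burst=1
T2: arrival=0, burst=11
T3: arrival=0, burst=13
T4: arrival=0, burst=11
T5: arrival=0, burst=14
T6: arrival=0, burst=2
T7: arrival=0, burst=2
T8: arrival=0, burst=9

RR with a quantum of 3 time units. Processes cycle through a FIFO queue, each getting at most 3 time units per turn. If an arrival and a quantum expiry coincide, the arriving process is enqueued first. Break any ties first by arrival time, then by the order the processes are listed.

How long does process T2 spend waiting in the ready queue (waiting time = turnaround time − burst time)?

Schedule: | T1 0-1 | T2 1-4 | T3 4-7 | T4 7-10 | T5 10-13 | T6 13-15 | T7 15-17 | T8 17-20 | T2 20-23 | T3 23-26 | T4 26-29 | T5 29-32 | T8 32-35 | T2 35-38 | T3 38-41 | T4 41-44 | T5 44-47 | T8 47-50 | T2 50-52 | T3 52-55 | T4 55-57 | T5 57-60 | T3 60-61 | T5 61-63 |
Completion: T1=1  T2=52  T3=61  T4=57  T5=63  T6=15  T7=17  T8=50
Waiting(T2) = turnaround − burst = 52 − 11 = 41

41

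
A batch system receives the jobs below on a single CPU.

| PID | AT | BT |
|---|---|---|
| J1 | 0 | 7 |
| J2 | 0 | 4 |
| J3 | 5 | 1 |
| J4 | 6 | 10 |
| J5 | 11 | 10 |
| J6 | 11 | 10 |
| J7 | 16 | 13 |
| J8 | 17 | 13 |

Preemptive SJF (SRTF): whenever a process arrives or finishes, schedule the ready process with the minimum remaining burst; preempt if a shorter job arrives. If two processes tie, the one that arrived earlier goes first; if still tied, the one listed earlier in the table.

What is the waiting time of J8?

38

Timeline: | J2 0-4 | J1 4-5 | J3 5-6 | J1 6-12 | J4 12-22 | J5 22-32 | J6 32-42 | J7 42-55 | J8 55-68 |
Completion: J1=12  J2=4  J3=6  J4=22  J5=32  J6=42  J7=55  J8=68
Turnaround (C−A): J1=12  J2=4  J3=1  J4=16  J5=21  J6=31  J7=39  J8=51
Waiting(J8) = turnaround − burst = 51 − 13 = 38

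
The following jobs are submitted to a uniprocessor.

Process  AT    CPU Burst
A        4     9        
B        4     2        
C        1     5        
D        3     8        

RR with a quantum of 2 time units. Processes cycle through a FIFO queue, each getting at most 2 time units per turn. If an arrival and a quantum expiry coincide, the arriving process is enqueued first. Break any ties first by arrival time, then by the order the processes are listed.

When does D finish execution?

22

Schedule: | idle 0-1 | C 1-3 | D 3-5 | C 5-7 | A 7-9 | B 9-11 | D 11-13 | C 13-14 | A 14-16 | D 16-18 | A 18-20 | D 20-22 | A 22-25 |
Completion: A=25  B=11  C=14  D=22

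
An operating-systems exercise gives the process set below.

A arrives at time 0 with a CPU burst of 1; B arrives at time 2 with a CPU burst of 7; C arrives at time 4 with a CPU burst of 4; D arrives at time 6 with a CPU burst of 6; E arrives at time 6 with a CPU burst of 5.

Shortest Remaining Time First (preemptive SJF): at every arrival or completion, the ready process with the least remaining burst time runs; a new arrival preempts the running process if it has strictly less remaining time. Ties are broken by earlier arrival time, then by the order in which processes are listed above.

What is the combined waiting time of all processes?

23

Timeline: | A 0-1 | idle 1-2 | B 2-4 | C 4-8 | B 8-13 | E 13-18 | D 18-24 |
Completion: A=1  B=13  C=8  D=24  E=18
Waiting = turnaround − burst: A=0, B=4, C=0, D=12, E=7
Total waiting = 0 + 4 + 0 + 12 + 7 = 23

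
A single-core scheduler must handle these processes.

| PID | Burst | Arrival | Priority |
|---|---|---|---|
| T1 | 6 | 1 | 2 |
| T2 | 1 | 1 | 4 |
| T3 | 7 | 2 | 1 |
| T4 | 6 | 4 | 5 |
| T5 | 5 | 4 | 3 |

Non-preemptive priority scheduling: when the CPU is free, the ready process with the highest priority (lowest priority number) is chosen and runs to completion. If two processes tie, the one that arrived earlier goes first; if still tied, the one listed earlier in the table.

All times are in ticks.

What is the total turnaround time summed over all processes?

Schedule: | idle 0-1 | T1 1-7 | T3 7-14 | T5 14-19 | T2 19-20 | T4 20-26 |
Completion: T1=7  T2=20  T3=14  T4=26  T5=19
Turnaround (C−A): T1=6  T2=19  T3=12  T4=22  T5=15
Turnaround = completion − arrival: T1=6, T2=19, T3=12, T4=22, T5=15
Total turnaround = 6 + 19 + 12 + 22 + 15 = 74

74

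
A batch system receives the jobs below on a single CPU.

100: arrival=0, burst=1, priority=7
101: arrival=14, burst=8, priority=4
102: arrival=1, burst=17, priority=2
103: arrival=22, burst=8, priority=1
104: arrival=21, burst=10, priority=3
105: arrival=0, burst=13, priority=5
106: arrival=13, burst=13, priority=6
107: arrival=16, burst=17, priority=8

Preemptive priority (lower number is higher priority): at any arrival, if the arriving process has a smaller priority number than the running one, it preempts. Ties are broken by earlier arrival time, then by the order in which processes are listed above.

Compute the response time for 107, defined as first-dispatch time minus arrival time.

54

Schedule: | 105 0-1 | 102 1-18 | 101 18-21 | 104 21-22 | 103 22-30 | 104 30-39 | 101 39-44 | 105 44-56 | 106 56-69 | 100 69-70 | 107 70-87 |
Completion: 100=70  101=44  102=18  103=30  104=39  105=56  106=69  107=87
Response(107) = first start − arrival = 70 − 16 = 54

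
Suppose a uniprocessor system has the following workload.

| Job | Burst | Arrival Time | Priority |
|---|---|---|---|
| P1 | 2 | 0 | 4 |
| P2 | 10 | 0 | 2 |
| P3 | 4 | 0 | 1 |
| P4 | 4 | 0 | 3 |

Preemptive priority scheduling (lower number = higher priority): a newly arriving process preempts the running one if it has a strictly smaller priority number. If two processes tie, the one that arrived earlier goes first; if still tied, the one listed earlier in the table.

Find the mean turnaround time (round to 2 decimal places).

14.00

Schedule: | P3 0-4 | P2 4-14 | P4 14-18 | P1 18-20 |
Completion: P1=20  P2=14  P3=4  P4=18
Turnaround (C−A): P1=20  P2=14  P3=4  P4=18
Turnaround times: P1=20, P2=14, P3=4, P4=18
Average turnaround = (20+14+4+18) / 4 = 56/4 = 14.00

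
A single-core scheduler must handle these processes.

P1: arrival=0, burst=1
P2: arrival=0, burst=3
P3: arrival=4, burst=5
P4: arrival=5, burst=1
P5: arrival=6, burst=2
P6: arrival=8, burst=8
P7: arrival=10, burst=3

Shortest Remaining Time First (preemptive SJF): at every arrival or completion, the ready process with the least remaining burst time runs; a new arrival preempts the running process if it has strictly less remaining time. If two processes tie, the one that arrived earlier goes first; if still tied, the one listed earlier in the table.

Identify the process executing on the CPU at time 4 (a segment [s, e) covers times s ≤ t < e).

Timeline: | P1 0-1 | P2 1-4 | P3 4-5 | P4 5-6 | P5 6-8 | P3 8-12 | P7 12-15 | P6 15-23 |
Completion: P1=1  P2=4  P3=12  P4=6  P5=8  P6=23  P7=15

P3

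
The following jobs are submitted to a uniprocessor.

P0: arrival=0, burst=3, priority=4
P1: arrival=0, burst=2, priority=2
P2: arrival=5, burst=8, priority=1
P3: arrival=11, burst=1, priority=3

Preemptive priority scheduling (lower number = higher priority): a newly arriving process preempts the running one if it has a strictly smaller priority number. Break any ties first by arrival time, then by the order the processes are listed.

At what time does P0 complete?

Timeline: | P1 0-2 | P0 2-5 | P2 5-13 | P3 13-14 |
Completion: P0=5  P1=2  P2=13  P3=14
Turnaround (C−A): P0=5  P1=2  P2=8  P3=3

5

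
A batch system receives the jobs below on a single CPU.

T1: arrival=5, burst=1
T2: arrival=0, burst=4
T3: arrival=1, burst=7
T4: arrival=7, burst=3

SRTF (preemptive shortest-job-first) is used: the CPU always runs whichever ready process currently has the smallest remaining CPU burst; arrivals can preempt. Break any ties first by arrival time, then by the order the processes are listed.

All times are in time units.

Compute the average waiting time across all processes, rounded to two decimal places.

1.75

Gantt: | T2 0-4 | T3 4-5 | T1 5-6 | T3 6-7 | T4 7-10 | T3 10-15 |
Completion: T1=6  T2=4  T3=15  T4=10
Waiting times: T1=0, T2=0, T3=7, T4=0
Average waiting = (0+0+7+0) / 4 = 7/4 = 1.75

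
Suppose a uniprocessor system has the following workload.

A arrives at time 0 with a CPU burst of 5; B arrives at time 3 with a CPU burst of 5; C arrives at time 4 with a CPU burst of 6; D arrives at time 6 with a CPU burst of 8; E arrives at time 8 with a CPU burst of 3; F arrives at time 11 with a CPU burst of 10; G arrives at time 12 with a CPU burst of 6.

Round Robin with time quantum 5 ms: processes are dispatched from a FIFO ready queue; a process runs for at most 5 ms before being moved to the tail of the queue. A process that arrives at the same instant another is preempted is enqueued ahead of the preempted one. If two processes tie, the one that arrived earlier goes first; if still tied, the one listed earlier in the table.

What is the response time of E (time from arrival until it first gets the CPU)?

12

Schedule: | A 0-5 | B 5-10 | C 10-15 | D 15-20 | E 20-23 | F 23-28 | G 28-33 | C 33-34 | D 34-37 | F 37-42 | G 42-43 |
Completion: A=5  B=10  C=34  D=37  E=23  F=42  G=43
Response(E) = first start − arrival = 20 − 8 = 12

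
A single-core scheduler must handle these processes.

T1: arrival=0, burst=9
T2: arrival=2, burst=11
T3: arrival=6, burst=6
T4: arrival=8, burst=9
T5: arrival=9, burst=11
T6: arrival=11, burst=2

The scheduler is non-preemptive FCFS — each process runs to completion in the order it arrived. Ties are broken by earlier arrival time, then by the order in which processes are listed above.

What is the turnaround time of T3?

Gantt: | T1 0-9 | T2 9-20 | T3 20-26 | T4 26-35 | T5 35-46 | T6 46-48 |
Completion: T1=9  T2=20  T3=26  T4=35  T5=46  T6=48
Turnaround (C−A): T1=9  T2=18  T3=20  T4=27  T5=37  T6=37
Turnaround(T3) = completion − arrival = 26 − 6 = 20

20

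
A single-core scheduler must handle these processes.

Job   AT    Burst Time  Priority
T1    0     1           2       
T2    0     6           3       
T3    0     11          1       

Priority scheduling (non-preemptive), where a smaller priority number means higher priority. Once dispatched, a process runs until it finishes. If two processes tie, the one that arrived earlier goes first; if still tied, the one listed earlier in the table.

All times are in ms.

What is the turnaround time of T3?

11

Gantt: | T3 0-11 | T1 11-12 | T2 12-18 |
Completion: T1=12  T2=18  T3=11
Turnaround(T3) = completion − arrival = 11 − 0 = 11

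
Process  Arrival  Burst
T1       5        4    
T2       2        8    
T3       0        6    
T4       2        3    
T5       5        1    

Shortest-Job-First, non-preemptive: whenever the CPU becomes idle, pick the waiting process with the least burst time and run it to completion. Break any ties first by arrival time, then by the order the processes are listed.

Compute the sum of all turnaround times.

Timeline: | T3 0-6 | T5 6-7 | T4 7-10 | T1 10-14 | T2 14-22 |
Completion: T1=14  T2=22  T3=6  T4=10  T5=7
Turnaround (C−A): T1=9  T2=20  T3=6  T4=8  T5=2
Turnaround = completion − arrival: T1=9, T2=20, T3=6, T4=8, T5=2
Total turnaround = 9 + 20 + 6 + 8 + 2 = 45

45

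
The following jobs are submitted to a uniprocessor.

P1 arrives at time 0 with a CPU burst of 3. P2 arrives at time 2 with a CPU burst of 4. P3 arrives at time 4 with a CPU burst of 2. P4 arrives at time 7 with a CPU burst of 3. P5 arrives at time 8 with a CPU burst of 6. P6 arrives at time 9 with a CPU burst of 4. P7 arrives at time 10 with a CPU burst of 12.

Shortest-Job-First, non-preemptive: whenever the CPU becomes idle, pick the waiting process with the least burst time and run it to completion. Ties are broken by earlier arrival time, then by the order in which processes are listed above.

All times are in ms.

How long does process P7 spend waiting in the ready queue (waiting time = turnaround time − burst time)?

Gantt: | P1 0-3 | P2 3-7 | P3 7-9 | P4 9-12 | P6 12-16 | P5 16-22 | P7 22-34 |
Completion: P1=3  P2=7  P3=9  P4=12  P5=22  P6=16  P7=34
Turnaround (C−A): P1=3  P2=5  P3=5  P4=5  P5=14  P6=7  P7=24
Waiting(P7) = turnaround − burst = 24 − 12 = 12

12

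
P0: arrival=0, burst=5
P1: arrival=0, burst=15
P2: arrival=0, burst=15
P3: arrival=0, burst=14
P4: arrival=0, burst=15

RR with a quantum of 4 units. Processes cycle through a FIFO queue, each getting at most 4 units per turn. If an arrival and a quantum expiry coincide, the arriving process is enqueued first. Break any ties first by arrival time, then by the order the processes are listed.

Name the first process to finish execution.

Timeline: | P0 0-4 | P1 4-8 | P2 8-12 | P3 12-16 | P4 16-20 | P0 20-21 | P1 21-25 | P2 25-29 | P3 29-33 | P4 33-37 | P1 37-41 | P2 41-45 | P3 45-49 | P4 49-53 | P1 53-56 | P2 56-59 | P3 59-61 | P4 61-64 |
Completion: P0=21  P1=56  P2=59  P3=61  P4=64
Finish order: P0 → P1 → P2 → P3 → P4

P0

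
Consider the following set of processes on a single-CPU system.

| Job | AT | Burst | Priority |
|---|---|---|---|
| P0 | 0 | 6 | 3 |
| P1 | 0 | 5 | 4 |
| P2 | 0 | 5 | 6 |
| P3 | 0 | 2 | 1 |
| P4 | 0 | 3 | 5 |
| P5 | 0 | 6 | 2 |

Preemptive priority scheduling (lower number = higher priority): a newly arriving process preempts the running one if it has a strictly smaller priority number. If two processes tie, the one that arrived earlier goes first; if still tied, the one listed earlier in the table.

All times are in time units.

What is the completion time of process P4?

Schedule: | P3 0-2 | P5 2-8 | P0 8-14 | P1 14-19 | P4 19-22 | P2 22-27 |
Completion: P0=14  P1=19  P2=27  P3=2  P4=22  P5=8
Turnaround (C−A): P0=14  P1=19  P2=27  P3=2  P4=22  P5=8

22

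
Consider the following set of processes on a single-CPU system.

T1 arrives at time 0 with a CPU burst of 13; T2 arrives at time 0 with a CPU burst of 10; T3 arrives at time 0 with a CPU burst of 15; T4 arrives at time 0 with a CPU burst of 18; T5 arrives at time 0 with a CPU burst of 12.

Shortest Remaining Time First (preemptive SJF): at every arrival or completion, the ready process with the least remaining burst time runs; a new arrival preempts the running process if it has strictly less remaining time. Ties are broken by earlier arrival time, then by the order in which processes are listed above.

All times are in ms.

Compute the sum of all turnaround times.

Schedule: | T2 0-10 | T5 10-22 | T1 22-35 | T3 35-50 | T4 50-68 |
Completion: T1=35  T2=10  T3=50  T4=68  T5=22
Turnaround (C−A): T1=35  T2=10  T3=50  T4=68  T5=22
Turnaround = completion − arrival: T1=35, T2=10, T3=50, T4=68, T5=22
Total turnaround = 35 + 10 + 50 + 68 + 22 = 185

185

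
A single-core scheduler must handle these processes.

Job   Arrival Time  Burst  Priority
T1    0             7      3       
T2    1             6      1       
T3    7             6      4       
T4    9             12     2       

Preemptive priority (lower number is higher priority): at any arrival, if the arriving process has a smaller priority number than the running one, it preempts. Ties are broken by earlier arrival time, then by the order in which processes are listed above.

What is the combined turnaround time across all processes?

Timeline: | T1 0-1 | T2 1-7 | T1 7-9 | T4 9-21 | T1 21-25 | T3 25-31 |
Completion: T1=25  T2=7  T3=31  T4=21
Turnaround = completion − arrival: T1=25, T2=6, T3=24, T4=12
Total turnaround = 25 + 6 + 24 + 12 = 67

67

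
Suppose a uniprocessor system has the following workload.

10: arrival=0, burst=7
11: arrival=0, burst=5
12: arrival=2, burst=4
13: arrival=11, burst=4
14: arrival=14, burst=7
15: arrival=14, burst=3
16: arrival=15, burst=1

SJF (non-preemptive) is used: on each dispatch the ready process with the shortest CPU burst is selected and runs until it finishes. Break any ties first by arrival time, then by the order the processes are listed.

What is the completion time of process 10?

Gantt: | 11 0-5 | 12 5-9 | 10 9-16 | 16 16-17 | 15 17-20 | 13 20-24 | 14 24-31 |
Completion: 10=16  11=5  12=9  13=24  14=31  15=20  16=17

16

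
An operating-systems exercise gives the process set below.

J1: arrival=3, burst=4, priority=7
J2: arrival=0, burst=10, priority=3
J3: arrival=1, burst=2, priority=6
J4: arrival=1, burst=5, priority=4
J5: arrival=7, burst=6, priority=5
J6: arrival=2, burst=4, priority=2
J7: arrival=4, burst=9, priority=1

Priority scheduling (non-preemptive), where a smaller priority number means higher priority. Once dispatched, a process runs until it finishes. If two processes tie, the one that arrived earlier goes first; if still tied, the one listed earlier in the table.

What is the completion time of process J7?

Schedule: | J2 0-10 | J7 10-19 | J6 19-23 | J4 23-28 | J5 28-34 | J3 34-36 | J1 36-40 |
Completion: J1=40  J2=10  J3=36  J4=28  J5=34  J6=23  J7=19

19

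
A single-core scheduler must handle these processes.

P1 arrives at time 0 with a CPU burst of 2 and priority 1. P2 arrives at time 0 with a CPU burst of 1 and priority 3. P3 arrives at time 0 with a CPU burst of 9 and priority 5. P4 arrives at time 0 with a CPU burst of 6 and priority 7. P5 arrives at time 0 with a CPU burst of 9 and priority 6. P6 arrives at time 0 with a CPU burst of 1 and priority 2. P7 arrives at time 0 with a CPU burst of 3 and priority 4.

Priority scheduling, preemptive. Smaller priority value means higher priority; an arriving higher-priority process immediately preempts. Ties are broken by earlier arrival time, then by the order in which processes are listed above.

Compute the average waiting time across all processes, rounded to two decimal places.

8.14

Gantt: | P1 0-2 | P6 2-3 | P2 3-4 | P7 4-7 | P3 7-16 | P5 16-25 | P4 25-31 |
Completion: P1=2  P2=4  P3=16  P4=31  P5=25  P6=3  P7=7
Waiting times: P1=0, P2=3, P3=7, P4=25, P5=16, P6=2, P7=4
Average waiting = (0+3+7+25+16+2+4) / 7 = 57/7 = 8.14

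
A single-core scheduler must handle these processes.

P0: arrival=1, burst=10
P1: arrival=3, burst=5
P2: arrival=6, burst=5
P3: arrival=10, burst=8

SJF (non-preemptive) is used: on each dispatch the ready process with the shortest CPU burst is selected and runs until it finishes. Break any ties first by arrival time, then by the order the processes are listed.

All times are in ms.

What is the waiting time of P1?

8

Schedule: | idle 0-1 | P0 1-11 | P1 11-16 | P2 16-21 | P3 21-29 |
Completion: P0=11  P1=16  P2=21  P3=29
Waiting(P1) = turnaround − burst = 13 − 5 = 8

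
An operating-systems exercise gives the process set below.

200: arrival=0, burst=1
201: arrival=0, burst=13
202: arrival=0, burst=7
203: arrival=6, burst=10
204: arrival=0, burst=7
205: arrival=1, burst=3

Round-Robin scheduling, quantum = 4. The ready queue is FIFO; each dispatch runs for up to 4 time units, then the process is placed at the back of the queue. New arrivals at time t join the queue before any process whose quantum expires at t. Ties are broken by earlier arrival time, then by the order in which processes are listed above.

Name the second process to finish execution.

Timeline: | 200 0-1 | 201 1-5 | 202 5-9 | 204 9-13 | 205 13-16 | 201 16-20 | 203 20-24 | 202 24-27 | 204 27-30 | 201 30-34 | 203 34-38 | 201 38-39 | 203 39-41 |
Completion: 200=1  201=39  202=27  203=41  204=30  205=16
Turnaround (C−A): 200=1  201=39  202=27  203=35  204=30  205=15
Finish order: 200 → 205 → 202 → 204 → 201 → 203

205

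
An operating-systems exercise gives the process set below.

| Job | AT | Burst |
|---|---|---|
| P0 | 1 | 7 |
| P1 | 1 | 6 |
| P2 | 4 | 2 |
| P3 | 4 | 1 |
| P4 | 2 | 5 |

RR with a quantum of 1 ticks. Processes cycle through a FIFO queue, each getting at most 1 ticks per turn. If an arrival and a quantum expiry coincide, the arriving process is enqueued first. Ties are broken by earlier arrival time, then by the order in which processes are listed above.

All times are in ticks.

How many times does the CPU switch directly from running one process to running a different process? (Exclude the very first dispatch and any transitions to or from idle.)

Schedule: | idle 0-1 | P0 1-2 | P1 2-3 | P4 3-4 | P0 4-5 | P1 5-6 | P2 6-7 | P3 7-8 | P4 8-9 | P0 9-10 | P1 10-11 | P2 11-12 | P4 12-13 | P0 13-14 | P1 14-15 | P4 15-16 | P0 16-17 | P1 17-18 | P4 18-19 | P0 19-20 | P1 20-21 | P0 21-22 |
Completion: P0=22  P1=21  P2=12  P3=8  P4=19

20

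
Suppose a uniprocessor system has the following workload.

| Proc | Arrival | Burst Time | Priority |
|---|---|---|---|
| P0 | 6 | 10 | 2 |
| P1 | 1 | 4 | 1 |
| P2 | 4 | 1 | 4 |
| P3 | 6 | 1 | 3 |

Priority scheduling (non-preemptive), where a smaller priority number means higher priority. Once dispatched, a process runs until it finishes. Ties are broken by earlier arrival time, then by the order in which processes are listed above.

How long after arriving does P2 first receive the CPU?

1

Gantt: | idle 0-1 | P1 1-5 | P2 5-6 | P0 6-16 | P3 16-17 |
Completion: P0=16  P1=5  P2=6  P3=17
Turnaround (C−A): P0=10  P1=4  P2=2  P3=11
Response(P2) = first start − arrival = 5 − 4 = 1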